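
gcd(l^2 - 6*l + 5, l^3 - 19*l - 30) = l - 5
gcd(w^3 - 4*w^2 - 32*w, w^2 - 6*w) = w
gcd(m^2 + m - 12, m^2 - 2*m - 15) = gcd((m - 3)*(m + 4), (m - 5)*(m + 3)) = 1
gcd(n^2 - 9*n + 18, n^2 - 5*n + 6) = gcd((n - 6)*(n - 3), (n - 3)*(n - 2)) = n - 3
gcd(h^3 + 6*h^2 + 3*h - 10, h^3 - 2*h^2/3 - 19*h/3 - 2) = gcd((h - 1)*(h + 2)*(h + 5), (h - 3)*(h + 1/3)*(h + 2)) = h + 2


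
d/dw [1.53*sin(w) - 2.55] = 1.53*cos(w)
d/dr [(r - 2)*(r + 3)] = 2*r + 1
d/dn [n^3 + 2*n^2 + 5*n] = 3*n^2 + 4*n + 5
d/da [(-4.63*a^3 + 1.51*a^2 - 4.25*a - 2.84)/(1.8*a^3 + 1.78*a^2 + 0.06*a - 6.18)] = (-10.9594*a^4 + 14.7444*a^3 + 108.8318*a^2 - 8.5532*a + 26.4354)/(3.24*a^6 + 6.408*a^5 + 3.3844*a^4 - 22.0344*a^3 - 21.9972*a^2 - 0.7416*a + 38.1924)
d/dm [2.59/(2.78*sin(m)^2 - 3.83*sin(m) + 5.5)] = (9.9197 - 14.4004*sin(m))*cos(m)/(2.78*sin(m)^2 - 3.83*sin(m) + 5.5)^2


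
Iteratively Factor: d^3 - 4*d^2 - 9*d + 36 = (d - 4)*(d^2 - 9) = (d - 4)*(d - 3)*(d + 3)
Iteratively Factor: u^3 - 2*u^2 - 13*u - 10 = (u - 5)*(u^2 + 3*u + 2) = (u - 5)*(u + 2)*(u + 1)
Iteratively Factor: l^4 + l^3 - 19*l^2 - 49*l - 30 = (l - 5)*(l^3 + 6*l^2 + 11*l + 6) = (l - 5)*(l + 1)*(l^2 + 5*l + 6) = (l - 5)*(l + 1)*(l + 2)*(l + 3)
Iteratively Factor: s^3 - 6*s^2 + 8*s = (s - 4)*(s^2 - 2*s) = s*(s - 4)*(s - 2)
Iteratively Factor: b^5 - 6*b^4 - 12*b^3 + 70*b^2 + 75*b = (b - 5)*(b^4 - b^3 - 17*b^2 - 15*b) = (b - 5)*(b + 3)*(b^3 - 4*b^2 - 5*b) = (b - 5)*(b + 1)*(b + 3)*(b^2 - 5*b) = b*(b - 5)*(b + 1)*(b + 3)*(b - 5)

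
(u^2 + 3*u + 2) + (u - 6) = u^2 + 4*u - 4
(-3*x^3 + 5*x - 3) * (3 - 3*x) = 9*x^4 - 9*x^3 - 15*x^2 + 24*x - 9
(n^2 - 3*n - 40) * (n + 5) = n^3 + 2*n^2 - 55*n - 200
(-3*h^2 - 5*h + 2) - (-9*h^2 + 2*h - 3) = 6*h^2 - 7*h + 5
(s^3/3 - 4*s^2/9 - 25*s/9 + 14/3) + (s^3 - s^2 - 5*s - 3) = 4*s^3/3 - 13*s^2/9 - 70*s/9 + 5/3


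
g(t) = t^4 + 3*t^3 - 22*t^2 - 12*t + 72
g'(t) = 4*t^3 + 9*t^2 - 44*t - 12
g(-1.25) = 49.21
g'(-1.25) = 49.25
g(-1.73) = 20.34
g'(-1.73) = 70.35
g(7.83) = 3828.17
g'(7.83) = 2115.45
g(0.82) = 49.47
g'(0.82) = -39.82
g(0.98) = 42.86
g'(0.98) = -42.71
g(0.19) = 68.95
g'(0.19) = -20.01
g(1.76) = 8.68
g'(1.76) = -39.75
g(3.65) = 58.48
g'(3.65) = 141.81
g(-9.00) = 2772.00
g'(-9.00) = -1803.00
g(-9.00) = 2772.00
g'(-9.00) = -1803.00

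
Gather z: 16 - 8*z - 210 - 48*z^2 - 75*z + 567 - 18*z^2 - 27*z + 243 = -66*z^2 - 110*z + 616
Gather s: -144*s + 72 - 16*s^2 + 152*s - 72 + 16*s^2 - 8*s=0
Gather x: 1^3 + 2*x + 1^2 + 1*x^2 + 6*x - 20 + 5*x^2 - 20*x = 6*x^2 - 12*x - 18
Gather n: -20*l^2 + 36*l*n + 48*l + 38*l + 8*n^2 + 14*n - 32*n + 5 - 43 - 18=-20*l^2 + 86*l + 8*n^2 + n*(36*l - 18) - 56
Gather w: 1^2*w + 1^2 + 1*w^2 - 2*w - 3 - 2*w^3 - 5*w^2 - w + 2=-2*w^3 - 4*w^2 - 2*w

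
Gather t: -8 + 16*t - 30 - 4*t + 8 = 12*t - 30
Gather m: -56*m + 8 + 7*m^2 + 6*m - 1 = 7*m^2 - 50*m + 7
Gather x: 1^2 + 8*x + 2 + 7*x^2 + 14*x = 7*x^2 + 22*x + 3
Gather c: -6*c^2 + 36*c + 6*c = -6*c^2 + 42*c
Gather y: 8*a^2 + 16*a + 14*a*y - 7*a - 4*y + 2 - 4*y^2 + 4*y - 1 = 8*a^2 + 14*a*y + 9*a - 4*y^2 + 1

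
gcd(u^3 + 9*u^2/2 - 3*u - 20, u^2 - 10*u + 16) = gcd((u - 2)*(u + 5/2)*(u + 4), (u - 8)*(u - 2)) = u - 2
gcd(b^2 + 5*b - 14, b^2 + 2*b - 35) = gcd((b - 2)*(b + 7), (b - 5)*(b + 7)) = b + 7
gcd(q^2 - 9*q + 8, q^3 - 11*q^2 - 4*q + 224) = q - 8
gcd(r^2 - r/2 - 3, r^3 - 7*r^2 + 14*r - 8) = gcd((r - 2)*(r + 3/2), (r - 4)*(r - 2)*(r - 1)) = r - 2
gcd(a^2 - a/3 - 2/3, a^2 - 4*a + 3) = a - 1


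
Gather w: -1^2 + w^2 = w^2 - 1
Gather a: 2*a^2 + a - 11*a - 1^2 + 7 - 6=2*a^2 - 10*a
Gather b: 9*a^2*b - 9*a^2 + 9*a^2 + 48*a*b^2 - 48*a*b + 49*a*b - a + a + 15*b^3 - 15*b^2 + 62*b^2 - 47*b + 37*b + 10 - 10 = 15*b^3 + b^2*(48*a + 47) + b*(9*a^2 + a - 10)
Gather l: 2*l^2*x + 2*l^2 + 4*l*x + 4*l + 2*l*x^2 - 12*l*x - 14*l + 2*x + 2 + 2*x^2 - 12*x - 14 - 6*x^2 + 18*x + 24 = l^2*(2*x + 2) + l*(2*x^2 - 8*x - 10) - 4*x^2 + 8*x + 12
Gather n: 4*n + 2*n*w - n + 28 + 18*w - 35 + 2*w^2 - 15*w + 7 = n*(2*w + 3) + 2*w^2 + 3*w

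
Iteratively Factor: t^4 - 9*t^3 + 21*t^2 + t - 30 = (t + 1)*(t^3 - 10*t^2 + 31*t - 30) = (t - 2)*(t + 1)*(t^2 - 8*t + 15) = (t - 5)*(t - 2)*(t + 1)*(t - 3)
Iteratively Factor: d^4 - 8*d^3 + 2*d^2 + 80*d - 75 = (d + 3)*(d^3 - 11*d^2 + 35*d - 25) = (d - 5)*(d + 3)*(d^2 - 6*d + 5) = (d - 5)^2*(d + 3)*(d - 1)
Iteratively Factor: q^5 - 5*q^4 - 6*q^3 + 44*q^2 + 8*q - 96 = (q + 2)*(q^4 - 7*q^3 + 8*q^2 + 28*q - 48) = (q + 2)^2*(q^3 - 9*q^2 + 26*q - 24) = (q - 4)*(q + 2)^2*(q^2 - 5*q + 6) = (q - 4)*(q - 3)*(q + 2)^2*(q - 2)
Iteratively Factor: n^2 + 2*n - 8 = (n + 4)*(n - 2)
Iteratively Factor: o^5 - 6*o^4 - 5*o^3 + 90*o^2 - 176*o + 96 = (o - 1)*(o^4 - 5*o^3 - 10*o^2 + 80*o - 96) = (o - 4)*(o - 1)*(o^3 - o^2 - 14*o + 24) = (o - 4)*(o - 2)*(o - 1)*(o^2 + o - 12) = (o - 4)*(o - 3)*(o - 2)*(o - 1)*(o + 4)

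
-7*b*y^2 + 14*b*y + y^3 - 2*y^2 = y*(-7*b + y)*(y - 2)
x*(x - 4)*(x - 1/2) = x^3 - 9*x^2/2 + 2*x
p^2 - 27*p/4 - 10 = (p - 8)*(p + 5/4)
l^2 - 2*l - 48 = (l - 8)*(l + 6)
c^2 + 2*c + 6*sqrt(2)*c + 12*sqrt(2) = (c + 2)*(c + 6*sqrt(2))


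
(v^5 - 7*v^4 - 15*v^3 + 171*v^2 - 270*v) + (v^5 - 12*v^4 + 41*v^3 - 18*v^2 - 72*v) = 2*v^5 - 19*v^4 + 26*v^3 + 153*v^2 - 342*v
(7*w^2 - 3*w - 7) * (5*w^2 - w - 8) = 35*w^4 - 22*w^3 - 88*w^2 + 31*w + 56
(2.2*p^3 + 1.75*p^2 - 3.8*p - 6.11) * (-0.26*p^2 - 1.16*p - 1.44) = -0.572*p^5 - 3.007*p^4 - 4.21*p^3 + 3.4766*p^2 + 12.5596*p + 8.7984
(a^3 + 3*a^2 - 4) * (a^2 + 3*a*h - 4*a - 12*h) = a^5 + 3*a^4*h - a^4 - 3*a^3*h - 12*a^3 - 36*a^2*h - 4*a^2 - 12*a*h + 16*a + 48*h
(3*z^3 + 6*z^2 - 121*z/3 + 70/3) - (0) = 3*z^3 + 6*z^2 - 121*z/3 + 70/3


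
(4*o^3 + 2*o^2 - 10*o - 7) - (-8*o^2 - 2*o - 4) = 4*o^3 + 10*o^2 - 8*o - 3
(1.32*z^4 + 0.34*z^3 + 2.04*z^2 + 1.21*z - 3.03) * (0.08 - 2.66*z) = -3.5112*z^5 - 0.7988*z^4 - 5.3992*z^3 - 3.0554*z^2 + 8.1566*z - 0.2424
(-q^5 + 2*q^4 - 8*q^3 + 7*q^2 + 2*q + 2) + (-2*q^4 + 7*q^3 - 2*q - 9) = -q^5 - q^3 + 7*q^2 - 7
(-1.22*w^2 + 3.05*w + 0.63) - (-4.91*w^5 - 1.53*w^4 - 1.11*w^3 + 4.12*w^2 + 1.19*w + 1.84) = 4.91*w^5 + 1.53*w^4 + 1.11*w^3 - 5.34*w^2 + 1.86*w - 1.21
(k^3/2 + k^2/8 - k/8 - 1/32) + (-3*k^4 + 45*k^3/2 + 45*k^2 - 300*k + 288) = -3*k^4 + 23*k^3 + 361*k^2/8 - 2401*k/8 + 9215/32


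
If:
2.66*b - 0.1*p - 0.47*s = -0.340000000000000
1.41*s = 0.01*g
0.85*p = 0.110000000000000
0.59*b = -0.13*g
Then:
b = -0.12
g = 0.55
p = 0.13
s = 0.00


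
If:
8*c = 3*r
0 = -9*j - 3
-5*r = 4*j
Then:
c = 1/10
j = -1/3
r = 4/15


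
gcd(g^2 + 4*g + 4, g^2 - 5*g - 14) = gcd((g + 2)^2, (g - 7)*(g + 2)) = g + 2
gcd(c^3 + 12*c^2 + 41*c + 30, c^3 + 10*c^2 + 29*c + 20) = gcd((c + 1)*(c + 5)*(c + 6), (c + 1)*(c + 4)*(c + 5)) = c^2 + 6*c + 5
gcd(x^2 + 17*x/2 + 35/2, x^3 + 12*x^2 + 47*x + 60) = x + 5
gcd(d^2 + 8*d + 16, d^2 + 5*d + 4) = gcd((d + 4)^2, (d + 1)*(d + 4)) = d + 4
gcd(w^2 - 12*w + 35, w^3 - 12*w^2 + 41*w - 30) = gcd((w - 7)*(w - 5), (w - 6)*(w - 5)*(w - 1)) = w - 5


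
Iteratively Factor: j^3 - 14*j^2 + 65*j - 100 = (j - 4)*(j^2 - 10*j + 25) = (j - 5)*(j - 4)*(j - 5)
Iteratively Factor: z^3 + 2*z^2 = (z + 2)*(z^2) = z*(z + 2)*(z)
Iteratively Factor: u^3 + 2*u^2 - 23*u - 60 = (u + 3)*(u^2 - u - 20) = (u - 5)*(u + 3)*(u + 4)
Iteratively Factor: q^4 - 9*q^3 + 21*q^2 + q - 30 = (q - 3)*(q^3 - 6*q^2 + 3*q + 10) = (q - 5)*(q - 3)*(q^2 - q - 2) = (q - 5)*(q - 3)*(q - 2)*(q + 1)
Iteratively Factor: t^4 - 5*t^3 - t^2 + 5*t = (t + 1)*(t^3 - 6*t^2 + 5*t) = (t - 5)*(t + 1)*(t^2 - t) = t*(t - 5)*(t + 1)*(t - 1)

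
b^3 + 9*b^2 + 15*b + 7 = (b + 1)^2*(b + 7)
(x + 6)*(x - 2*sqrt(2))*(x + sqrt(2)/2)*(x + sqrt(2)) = x^4 - sqrt(2)*x^3/2 + 6*x^3 - 5*x^2 - 3*sqrt(2)*x^2 - 30*x - 2*sqrt(2)*x - 12*sqrt(2)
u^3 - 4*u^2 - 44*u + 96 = (u - 8)*(u - 2)*(u + 6)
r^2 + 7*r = r*(r + 7)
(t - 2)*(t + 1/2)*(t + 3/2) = t^3 - 13*t/4 - 3/2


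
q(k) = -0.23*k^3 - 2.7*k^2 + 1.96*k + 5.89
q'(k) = -0.69*k^2 - 5.4*k + 1.96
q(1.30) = 3.37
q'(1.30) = -6.23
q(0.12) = 6.09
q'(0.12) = 1.30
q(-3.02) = -18.32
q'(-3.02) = 11.97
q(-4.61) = -37.99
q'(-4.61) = 12.19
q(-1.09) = 0.84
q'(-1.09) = 7.03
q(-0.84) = 2.47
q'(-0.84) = 6.01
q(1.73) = 0.01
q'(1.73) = -9.45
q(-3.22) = -20.74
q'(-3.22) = 12.19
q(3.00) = -18.74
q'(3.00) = -20.45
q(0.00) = 5.89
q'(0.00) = 1.96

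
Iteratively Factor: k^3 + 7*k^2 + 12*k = (k + 3)*(k^2 + 4*k) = k*(k + 3)*(k + 4)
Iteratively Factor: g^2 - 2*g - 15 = (g - 5)*(g + 3)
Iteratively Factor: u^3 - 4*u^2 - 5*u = (u + 1)*(u^2 - 5*u) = u*(u + 1)*(u - 5)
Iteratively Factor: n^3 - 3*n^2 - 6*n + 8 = (n - 4)*(n^2 + n - 2) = (n - 4)*(n - 1)*(n + 2)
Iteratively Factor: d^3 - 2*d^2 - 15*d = (d + 3)*(d^2 - 5*d) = (d - 5)*(d + 3)*(d)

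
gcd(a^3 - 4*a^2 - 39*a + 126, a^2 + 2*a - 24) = a + 6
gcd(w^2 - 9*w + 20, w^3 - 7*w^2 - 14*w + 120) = w - 5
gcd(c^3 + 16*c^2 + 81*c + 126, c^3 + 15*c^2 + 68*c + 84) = c^2 + 13*c + 42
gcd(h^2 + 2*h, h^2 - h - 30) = 1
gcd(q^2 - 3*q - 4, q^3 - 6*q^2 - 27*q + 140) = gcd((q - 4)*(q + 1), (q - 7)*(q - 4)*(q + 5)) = q - 4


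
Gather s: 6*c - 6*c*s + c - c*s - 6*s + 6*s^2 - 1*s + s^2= 7*c + 7*s^2 + s*(-7*c - 7)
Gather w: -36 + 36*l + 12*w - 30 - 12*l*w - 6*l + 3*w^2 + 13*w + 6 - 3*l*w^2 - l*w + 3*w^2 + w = 30*l + w^2*(6 - 3*l) + w*(26 - 13*l) - 60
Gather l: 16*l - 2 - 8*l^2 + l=-8*l^2 + 17*l - 2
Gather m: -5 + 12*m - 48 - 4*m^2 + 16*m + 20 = -4*m^2 + 28*m - 33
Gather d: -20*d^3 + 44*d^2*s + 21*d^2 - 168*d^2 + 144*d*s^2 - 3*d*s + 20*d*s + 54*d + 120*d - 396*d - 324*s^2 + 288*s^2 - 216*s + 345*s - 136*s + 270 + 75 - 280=-20*d^3 + d^2*(44*s - 147) + d*(144*s^2 + 17*s - 222) - 36*s^2 - 7*s + 65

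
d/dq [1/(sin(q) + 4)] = -cos(q)/(sin(q) + 4)^2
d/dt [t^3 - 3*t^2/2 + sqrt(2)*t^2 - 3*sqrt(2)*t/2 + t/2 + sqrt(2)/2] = 3*t^2 - 3*t + 2*sqrt(2)*t - 3*sqrt(2)/2 + 1/2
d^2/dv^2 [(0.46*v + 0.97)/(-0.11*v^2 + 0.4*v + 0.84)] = ((0.22*v - 0.4)*(0.44*v - 0.8)*(0.46*v + 0.97) + (0.3036*v - 0.1546)*(-0.11*v^2 + 0.4*v + 0.84))/(-0.11*v^2 + 0.4*v + 0.84)^3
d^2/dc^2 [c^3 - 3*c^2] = 6*c - 6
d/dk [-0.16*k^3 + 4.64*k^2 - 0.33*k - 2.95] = -0.48*k^2 + 9.28*k - 0.33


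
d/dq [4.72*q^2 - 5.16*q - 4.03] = 9.44*q - 5.16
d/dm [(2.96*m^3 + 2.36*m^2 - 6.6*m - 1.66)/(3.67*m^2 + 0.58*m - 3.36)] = (10.8632*m^4 + 3.4336*m^3 - 4.246*m^2 - 3.6748*m + 23.1388)/(13.4689*m^4 + 4.2572*m^3 - 24.326*m^2 - 3.8976*m + 11.2896)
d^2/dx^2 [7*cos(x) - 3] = -7*cos(x)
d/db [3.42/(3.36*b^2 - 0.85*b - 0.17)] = (2.907 - 22.9824*b)/(-3.36*b^2 + 0.85*b + 0.17)^2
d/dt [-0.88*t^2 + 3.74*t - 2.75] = 3.74 - 1.76*t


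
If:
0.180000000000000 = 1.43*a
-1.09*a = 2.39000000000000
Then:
No Solution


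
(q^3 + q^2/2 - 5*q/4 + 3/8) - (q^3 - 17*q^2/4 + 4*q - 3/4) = 19*q^2/4 - 21*q/4 + 9/8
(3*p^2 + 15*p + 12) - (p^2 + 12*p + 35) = 2*p^2 + 3*p - 23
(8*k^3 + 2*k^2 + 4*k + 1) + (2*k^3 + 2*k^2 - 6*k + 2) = 10*k^3 + 4*k^2 - 2*k + 3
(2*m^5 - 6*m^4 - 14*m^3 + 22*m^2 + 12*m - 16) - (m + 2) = 2*m^5 - 6*m^4 - 14*m^3 + 22*m^2 + 11*m - 18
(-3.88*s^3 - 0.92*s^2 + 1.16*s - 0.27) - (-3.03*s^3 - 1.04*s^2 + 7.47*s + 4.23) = -0.85*s^3 + 0.12*s^2 - 6.31*s - 4.5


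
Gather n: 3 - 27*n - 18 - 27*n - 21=-54*n - 36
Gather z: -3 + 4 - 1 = 0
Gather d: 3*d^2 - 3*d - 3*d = 3*d^2 - 6*d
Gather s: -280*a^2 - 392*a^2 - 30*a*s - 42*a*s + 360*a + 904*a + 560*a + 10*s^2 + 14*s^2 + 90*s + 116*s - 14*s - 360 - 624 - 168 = -672*a^2 + 1824*a + 24*s^2 + s*(192 - 72*a) - 1152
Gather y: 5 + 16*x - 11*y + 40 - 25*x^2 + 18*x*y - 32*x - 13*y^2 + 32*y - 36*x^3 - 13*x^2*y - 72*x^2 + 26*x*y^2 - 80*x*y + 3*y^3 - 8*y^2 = -36*x^3 - 97*x^2 - 16*x + 3*y^3 + y^2*(26*x - 21) + y*(-13*x^2 - 62*x + 21) + 45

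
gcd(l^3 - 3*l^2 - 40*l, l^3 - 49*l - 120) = l^2 - 3*l - 40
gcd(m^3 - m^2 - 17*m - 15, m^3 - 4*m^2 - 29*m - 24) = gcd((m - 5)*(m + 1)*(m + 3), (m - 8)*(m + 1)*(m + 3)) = m^2 + 4*m + 3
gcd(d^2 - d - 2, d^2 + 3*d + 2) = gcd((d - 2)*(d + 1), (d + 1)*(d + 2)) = d + 1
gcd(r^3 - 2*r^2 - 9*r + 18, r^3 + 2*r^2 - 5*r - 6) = r^2 + r - 6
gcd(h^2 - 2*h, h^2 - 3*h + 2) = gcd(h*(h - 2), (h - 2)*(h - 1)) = h - 2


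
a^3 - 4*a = a*(a - 2)*(a + 2)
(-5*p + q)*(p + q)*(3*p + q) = -15*p^3 - 17*p^2*q - p*q^2 + q^3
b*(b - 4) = b^2 - 4*b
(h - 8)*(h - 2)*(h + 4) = h^3 - 6*h^2 - 24*h + 64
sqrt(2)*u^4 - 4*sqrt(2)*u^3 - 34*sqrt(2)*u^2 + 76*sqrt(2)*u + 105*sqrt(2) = (u - 7)*(u - 3)*(u + 5)*(sqrt(2)*u + sqrt(2))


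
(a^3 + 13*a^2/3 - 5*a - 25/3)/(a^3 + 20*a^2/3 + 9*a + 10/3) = (3*a - 5)/(3*a + 2)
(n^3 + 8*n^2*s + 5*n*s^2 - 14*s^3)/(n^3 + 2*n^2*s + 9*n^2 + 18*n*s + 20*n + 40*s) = (n^2 + 6*n*s - 7*s^2)/(n^2 + 9*n + 20)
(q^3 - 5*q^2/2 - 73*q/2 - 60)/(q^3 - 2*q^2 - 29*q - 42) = (q^2 - 11*q/2 - 20)/(q^2 - 5*q - 14)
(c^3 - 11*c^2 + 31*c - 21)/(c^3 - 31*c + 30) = (c^2 - 10*c + 21)/(c^2 + c - 30)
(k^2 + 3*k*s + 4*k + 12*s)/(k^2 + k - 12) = (k + 3*s)/(k - 3)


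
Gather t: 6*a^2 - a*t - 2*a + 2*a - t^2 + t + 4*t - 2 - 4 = 6*a^2 - t^2 + t*(5 - a) - 6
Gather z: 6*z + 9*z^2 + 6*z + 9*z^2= 18*z^2 + 12*z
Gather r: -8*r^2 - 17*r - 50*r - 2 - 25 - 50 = -8*r^2 - 67*r - 77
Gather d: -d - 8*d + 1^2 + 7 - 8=-9*d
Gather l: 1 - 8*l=1 - 8*l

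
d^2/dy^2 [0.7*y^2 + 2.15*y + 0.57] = 1.40000000000000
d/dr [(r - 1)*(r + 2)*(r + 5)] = 3*r^2 + 12*r + 3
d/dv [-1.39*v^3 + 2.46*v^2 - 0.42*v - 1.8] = -4.17*v^2 + 4.92*v - 0.42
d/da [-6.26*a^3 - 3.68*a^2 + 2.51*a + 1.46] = -18.78*a^2 - 7.36*a + 2.51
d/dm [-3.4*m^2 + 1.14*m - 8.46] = 1.14 - 6.8*m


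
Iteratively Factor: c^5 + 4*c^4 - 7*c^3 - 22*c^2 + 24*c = (c)*(c^4 + 4*c^3 - 7*c^2 - 22*c + 24) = c*(c - 2)*(c^3 + 6*c^2 + 5*c - 12) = c*(c - 2)*(c - 1)*(c^2 + 7*c + 12) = c*(c - 2)*(c - 1)*(c + 3)*(c + 4)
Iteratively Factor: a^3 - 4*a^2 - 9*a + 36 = (a + 3)*(a^2 - 7*a + 12) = (a - 3)*(a + 3)*(a - 4)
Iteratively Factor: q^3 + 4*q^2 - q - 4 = (q + 4)*(q^2 - 1) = (q + 1)*(q + 4)*(q - 1)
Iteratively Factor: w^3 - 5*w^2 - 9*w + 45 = (w - 5)*(w^2 - 9) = (w - 5)*(w + 3)*(w - 3)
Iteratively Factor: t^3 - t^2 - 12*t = (t)*(t^2 - t - 12) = t*(t + 3)*(t - 4)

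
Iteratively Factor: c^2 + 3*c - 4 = (c + 4)*(c - 1)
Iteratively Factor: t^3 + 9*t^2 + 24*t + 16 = (t + 4)*(t^2 + 5*t + 4) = (t + 4)^2*(t + 1)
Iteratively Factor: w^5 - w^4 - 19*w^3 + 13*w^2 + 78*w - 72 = (w - 2)*(w^4 + w^3 - 17*w^2 - 21*w + 36) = (w - 2)*(w + 3)*(w^3 - 2*w^2 - 11*w + 12) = (w - 4)*(w - 2)*(w + 3)*(w^2 + 2*w - 3) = (w - 4)*(w - 2)*(w - 1)*(w + 3)*(w + 3)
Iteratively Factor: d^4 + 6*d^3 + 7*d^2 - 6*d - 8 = (d - 1)*(d^3 + 7*d^2 + 14*d + 8) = (d - 1)*(d + 4)*(d^2 + 3*d + 2) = (d - 1)*(d + 2)*(d + 4)*(d + 1)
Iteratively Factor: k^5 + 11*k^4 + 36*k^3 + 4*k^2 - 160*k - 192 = (k + 4)*(k^4 + 7*k^3 + 8*k^2 - 28*k - 48) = (k - 2)*(k + 4)*(k^3 + 9*k^2 + 26*k + 24) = (k - 2)*(k + 2)*(k + 4)*(k^2 + 7*k + 12) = (k - 2)*(k + 2)*(k + 4)^2*(k + 3)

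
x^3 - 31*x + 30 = (x - 5)*(x - 1)*(x + 6)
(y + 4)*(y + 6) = y^2 + 10*y + 24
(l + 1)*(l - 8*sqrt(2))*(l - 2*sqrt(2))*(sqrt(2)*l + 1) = sqrt(2)*l^4 - 19*l^3 + sqrt(2)*l^3 - 19*l^2 + 22*sqrt(2)*l^2 + 22*sqrt(2)*l + 32*l + 32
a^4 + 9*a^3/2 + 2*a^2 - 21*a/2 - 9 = (a - 3/2)*(a + 1)*(a + 2)*(a + 3)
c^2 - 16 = (c - 4)*(c + 4)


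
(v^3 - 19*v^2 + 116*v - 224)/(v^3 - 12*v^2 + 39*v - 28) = (v - 8)/(v - 1)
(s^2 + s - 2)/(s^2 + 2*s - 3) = (s + 2)/(s + 3)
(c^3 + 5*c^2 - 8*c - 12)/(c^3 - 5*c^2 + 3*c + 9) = (c^2 + 4*c - 12)/(c^2 - 6*c + 9)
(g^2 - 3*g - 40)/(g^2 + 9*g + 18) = (g^2 - 3*g - 40)/(g^2 + 9*g + 18)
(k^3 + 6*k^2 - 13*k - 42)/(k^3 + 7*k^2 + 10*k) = (k^2 + 4*k - 21)/(k*(k + 5))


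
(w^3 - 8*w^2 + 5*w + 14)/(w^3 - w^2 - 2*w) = (w - 7)/w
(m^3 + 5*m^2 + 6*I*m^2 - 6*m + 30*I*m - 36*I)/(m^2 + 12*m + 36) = (m^2 + m*(-1 + 6*I) - 6*I)/(m + 6)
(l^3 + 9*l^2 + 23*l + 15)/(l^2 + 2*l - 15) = (l^2 + 4*l + 3)/(l - 3)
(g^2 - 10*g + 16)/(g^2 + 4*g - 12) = (g - 8)/(g + 6)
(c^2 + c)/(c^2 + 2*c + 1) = c/(c + 1)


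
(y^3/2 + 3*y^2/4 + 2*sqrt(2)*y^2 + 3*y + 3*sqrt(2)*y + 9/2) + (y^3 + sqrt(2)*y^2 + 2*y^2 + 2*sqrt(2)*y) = 3*y^3/2 + 11*y^2/4 + 3*sqrt(2)*y^2 + 3*y + 5*sqrt(2)*y + 9/2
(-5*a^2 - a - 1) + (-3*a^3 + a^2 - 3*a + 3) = -3*a^3 - 4*a^2 - 4*a + 2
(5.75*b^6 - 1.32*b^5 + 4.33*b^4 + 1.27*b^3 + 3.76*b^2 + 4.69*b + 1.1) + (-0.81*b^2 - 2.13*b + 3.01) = 5.75*b^6 - 1.32*b^5 + 4.33*b^4 + 1.27*b^3 + 2.95*b^2 + 2.56*b + 4.11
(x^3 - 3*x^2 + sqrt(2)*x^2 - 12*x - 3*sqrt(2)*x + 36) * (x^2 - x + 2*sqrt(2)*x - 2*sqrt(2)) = x^5 - 4*x^4 + 3*sqrt(2)*x^4 - 12*sqrt(2)*x^3 - 5*x^3 - 15*sqrt(2)*x^2 + 32*x^2 - 24*x + 96*sqrt(2)*x - 72*sqrt(2)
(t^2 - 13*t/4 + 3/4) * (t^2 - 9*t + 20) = t^4 - 49*t^3/4 + 50*t^2 - 287*t/4 + 15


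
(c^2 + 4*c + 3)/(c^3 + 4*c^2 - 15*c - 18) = (c + 3)/(c^2 + 3*c - 18)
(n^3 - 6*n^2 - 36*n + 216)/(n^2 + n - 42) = (n^2 - 36)/(n + 7)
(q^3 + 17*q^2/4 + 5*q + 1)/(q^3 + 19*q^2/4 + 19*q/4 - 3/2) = (4*q^2 + 9*q + 2)/(4*q^2 + 11*q - 3)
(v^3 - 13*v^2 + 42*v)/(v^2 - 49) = v*(v - 6)/(v + 7)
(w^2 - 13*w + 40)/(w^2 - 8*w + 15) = (w - 8)/(w - 3)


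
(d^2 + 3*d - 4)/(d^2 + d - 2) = (d + 4)/(d + 2)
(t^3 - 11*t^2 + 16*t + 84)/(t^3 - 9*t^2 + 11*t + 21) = (t^2 - 4*t - 12)/(t^2 - 2*t - 3)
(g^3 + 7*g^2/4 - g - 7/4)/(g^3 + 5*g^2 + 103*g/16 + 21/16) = 4*(g^2 - 1)/(4*g^2 + 13*g + 3)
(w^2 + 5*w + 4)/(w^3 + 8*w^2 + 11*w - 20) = (w + 1)/(w^2 + 4*w - 5)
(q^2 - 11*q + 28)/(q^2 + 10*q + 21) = (q^2 - 11*q + 28)/(q^2 + 10*q + 21)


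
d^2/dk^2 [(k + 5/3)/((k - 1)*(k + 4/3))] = 2*(27*k^3 + 135*k^2 + 153*k + 77)/(27*k^6 + 27*k^5 - 99*k^4 - 71*k^3 + 132*k^2 + 48*k - 64)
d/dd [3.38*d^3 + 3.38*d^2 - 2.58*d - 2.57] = 10.14*d^2 + 6.76*d - 2.58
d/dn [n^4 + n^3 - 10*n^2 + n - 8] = 4*n^3 + 3*n^2 - 20*n + 1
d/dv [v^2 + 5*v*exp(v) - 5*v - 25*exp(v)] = 5*v*exp(v) + 2*v - 20*exp(v) - 5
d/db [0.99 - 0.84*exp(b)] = -0.84*exp(b)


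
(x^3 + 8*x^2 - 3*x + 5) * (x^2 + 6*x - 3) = x^5 + 14*x^4 + 42*x^3 - 37*x^2 + 39*x - 15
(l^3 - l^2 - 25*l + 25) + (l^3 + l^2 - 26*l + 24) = 2*l^3 - 51*l + 49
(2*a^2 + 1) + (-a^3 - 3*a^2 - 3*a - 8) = -a^3 - a^2 - 3*a - 7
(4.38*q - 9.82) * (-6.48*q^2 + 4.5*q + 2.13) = -28.3824*q^3 + 83.3436*q^2 - 34.8606*q - 20.9166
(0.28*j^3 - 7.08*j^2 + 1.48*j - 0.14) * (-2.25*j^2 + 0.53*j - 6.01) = -0.63*j^5 + 16.0784*j^4 - 8.7652*j^3 + 43.6502*j^2 - 8.969*j + 0.8414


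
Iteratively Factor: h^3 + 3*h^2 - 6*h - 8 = (h + 1)*(h^2 + 2*h - 8) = (h + 1)*(h + 4)*(h - 2)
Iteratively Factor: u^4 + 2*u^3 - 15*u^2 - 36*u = (u + 3)*(u^3 - u^2 - 12*u) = (u - 4)*(u + 3)*(u^2 + 3*u) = u*(u - 4)*(u + 3)*(u + 3)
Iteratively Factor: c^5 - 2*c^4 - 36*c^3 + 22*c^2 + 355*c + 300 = (c - 5)*(c^4 + 3*c^3 - 21*c^2 - 83*c - 60) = (c - 5)*(c + 4)*(c^3 - c^2 - 17*c - 15) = (c - 5)*(c + 1)*(c + 4)*(c^2 - 2*c - 15) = (c - 5)^2*(c + 1)*(c + 4)*(c + 3)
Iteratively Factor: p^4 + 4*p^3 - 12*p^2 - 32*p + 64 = (p - 2)*(p^3 + 6*p^2 - 32) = (p - 2)^2*(p^2 + 8*p + 16) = (p - 2)^2*(p + 4)*(p + 4)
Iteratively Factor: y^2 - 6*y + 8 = (y - 2)*(y - 4)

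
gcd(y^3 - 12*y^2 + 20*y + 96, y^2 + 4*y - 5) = 1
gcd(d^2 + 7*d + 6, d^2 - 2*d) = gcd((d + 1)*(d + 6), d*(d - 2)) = 1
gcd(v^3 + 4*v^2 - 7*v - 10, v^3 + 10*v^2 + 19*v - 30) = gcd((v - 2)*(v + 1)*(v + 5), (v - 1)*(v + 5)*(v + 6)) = v + 5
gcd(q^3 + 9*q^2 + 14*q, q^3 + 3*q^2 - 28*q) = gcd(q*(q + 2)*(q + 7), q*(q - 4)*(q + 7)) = q^2 + 7*q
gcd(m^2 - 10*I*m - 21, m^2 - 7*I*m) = m - 7*I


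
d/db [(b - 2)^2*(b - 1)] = (b - 2)*(3*b - 4)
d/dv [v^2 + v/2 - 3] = 2*v + 1/2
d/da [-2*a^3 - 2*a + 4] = -6*a^2 - 2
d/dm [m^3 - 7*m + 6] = 3*m^2 - 7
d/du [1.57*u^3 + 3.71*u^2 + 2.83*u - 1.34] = 4.71*u^2 + 7.42*u + 2.83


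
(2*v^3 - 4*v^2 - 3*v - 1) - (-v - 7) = 2*v^3 - 4*v^2 - 2*v + 6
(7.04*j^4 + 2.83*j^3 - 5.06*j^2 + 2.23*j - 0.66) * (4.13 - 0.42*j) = -2.9568*j^5 + 27.8866*j^4 + 13.8131*j^3 - 21.8344*j^2 + 9.4871*j - 2.7258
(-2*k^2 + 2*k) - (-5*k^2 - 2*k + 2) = 3*k^2 + 4*k - 2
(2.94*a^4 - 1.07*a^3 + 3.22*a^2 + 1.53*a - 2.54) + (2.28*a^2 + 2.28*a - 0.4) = 2.94*a^4 - 1.07*a^3 + 5.5*a^2 + 3.81*a - 2.94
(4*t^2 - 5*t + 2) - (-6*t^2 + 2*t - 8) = 10*t^2 - 7*t + 10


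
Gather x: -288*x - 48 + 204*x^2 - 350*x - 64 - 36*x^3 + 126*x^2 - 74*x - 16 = -36*x^3 + 330*x^2 - 712*x - 128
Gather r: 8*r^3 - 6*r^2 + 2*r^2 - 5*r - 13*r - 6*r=8*r^3 - 4*r^2 - 24*r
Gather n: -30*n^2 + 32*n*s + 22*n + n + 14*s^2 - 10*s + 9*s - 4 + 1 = -30*n^2 + n*(32*s + 23) + 14*s^2 - s - 3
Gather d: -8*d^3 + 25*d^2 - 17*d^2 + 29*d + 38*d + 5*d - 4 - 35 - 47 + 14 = -8*d^3 + 8*d^2 + 72*d - 72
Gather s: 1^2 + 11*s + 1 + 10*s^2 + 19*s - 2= 10*s^2 + 30*s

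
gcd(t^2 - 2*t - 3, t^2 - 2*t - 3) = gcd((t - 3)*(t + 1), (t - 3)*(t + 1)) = t^2 - 2*t - 3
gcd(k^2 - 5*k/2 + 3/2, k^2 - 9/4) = k - 3/2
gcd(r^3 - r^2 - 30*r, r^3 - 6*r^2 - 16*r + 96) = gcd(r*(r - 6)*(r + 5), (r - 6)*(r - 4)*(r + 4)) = r - 6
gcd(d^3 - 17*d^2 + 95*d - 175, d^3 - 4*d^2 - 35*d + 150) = d^2 - 10*d + 25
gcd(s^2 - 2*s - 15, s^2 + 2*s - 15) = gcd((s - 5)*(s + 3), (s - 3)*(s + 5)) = 1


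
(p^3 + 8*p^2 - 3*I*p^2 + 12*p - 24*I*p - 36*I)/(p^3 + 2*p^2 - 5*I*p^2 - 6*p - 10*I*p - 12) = (p + 6)/(p - 2*I)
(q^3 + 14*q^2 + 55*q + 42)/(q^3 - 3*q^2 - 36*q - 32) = (q^2 + 13*q + 42)/(q^2 - 4*q - 32)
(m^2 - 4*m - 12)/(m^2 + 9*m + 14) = (m - 6)/(m + 7)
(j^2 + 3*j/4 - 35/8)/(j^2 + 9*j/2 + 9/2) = (8*j^2 + 6*j - 35)/(4*(2*j^2 + 9*j + 9))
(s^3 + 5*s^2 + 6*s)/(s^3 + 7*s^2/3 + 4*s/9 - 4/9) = 9*s*(s + 3)/(9*s^2 + 3*s - 2)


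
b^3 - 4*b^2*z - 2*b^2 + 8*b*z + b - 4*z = (b - 1)^2*(b - 4*z)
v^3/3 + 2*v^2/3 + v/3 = v*(v/3 + 1/3)*(v + 1)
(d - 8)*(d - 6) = d^2 - 14*d + 48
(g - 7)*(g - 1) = g^2 - 8*g + 7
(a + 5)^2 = a^2 + 10*a + 25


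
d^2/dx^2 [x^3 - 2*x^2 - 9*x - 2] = 6*x - 4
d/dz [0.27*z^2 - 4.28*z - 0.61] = 0.54*z - 4.28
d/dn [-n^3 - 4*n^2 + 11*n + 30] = -3*n^2 - 8*n + 11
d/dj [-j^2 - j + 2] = -2*j - 1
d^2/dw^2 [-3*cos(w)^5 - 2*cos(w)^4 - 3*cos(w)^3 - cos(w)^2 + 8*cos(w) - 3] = 75*cos(w)^5 + 32*cos(w)^4 - 33*cos(w)^3 - 20*cos(w)^2 - 26*cos(w) - 2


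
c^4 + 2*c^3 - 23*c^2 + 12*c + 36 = (c - 3)*(c - 2)*(c + 1)*(c + 6)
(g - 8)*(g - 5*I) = g^2 - 8*g - 5*I*g + 40*I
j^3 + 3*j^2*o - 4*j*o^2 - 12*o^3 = (j - 2*o)*(j + 2*o)*(j + 3*o)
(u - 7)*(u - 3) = u^2 - 10*u + 21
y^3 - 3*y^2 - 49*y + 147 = (y - 7)*(y - 3)*(y + 7)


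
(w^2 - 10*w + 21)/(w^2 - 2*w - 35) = (w - 3)/(w + 5)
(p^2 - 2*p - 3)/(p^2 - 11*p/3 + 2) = 3*(p + 1)/(3*p - 2)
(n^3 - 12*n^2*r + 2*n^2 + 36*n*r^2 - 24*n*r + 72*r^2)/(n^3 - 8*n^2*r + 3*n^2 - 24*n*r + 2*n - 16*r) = (-n^2 + 12*n*r - 36*r^2)/(-n^2 + 8*n*r - n + 8*r)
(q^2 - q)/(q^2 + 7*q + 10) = q*(q - 1)/(q^2 + 7*q + 10)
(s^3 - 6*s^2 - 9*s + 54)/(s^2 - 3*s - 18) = s - 3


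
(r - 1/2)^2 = r^2 - r + 1/4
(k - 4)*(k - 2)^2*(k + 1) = k^4 - 7*k^3 + 12*k^2 + 4*k - 16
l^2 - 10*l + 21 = (l - 7)*(l - 3)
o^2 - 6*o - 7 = (o - 7)*(o + 1)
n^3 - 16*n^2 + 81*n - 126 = (n - 7)*(n - 6)*(n - 3)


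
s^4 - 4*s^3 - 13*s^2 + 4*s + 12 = (s - 6)*(s - 1)*(s + 1)*(s + 2)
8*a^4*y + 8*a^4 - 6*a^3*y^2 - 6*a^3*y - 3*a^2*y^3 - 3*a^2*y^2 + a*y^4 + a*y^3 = (-4*a + y)*(-a + y)*(2*a + y)*(a*y + a)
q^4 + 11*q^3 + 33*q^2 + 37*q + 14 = (q + 1)^2*(q + 2)*(q + 7)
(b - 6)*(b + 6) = b^2 - 36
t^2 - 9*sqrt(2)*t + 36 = (t - 6*sqrt(2))*(t - 3*sqrt(2))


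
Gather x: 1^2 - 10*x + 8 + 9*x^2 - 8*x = 9*x^2 - 18*x + 9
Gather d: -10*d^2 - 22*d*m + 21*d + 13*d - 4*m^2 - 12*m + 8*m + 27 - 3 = -10*d^2 + d*(34 - 22*m) - 4*m^2 - 4*m + 24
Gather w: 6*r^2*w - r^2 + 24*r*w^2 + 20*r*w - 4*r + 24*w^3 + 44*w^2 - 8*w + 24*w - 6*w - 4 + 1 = -r^2 - 4*r + 24*w^3 + w^2*(24*r + 44) + w*(6*r^2 + 20*r + 10) - 3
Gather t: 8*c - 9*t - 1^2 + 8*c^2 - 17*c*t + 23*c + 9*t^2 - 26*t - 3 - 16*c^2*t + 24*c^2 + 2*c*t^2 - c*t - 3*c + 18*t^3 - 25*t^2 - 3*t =32*c^2 + 28*c + 18*t^3 + t^2*(2*c - 16) + t*(-16*c^2 - 18*c - 38) - 4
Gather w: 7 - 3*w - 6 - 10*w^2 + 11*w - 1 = -10*w^2 + 8*w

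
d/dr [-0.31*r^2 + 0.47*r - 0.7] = 0.47 - 0.62*r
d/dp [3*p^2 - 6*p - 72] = 6*p - 6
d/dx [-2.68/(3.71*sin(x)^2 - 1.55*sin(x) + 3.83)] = (19.8856*sin(x) - 4.154)*cos(x)/(3.71*sin(x)^2 - 1.55*sin(x) + 3.83)^2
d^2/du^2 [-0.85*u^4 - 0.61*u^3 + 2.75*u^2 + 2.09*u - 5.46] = -10.2*u^2 - 3.66*u + 5.5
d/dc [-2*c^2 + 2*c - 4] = 2 - 4*c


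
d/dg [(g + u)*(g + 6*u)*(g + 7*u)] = 3*g^2 + 28*g*u + 55*u^2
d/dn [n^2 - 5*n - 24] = 2*n - 5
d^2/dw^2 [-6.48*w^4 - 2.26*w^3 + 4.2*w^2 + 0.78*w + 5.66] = -77.76*w^2 - 13.56*w + 8.4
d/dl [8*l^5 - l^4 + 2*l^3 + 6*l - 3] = 40*l^4 - 4*l^3 + 6*l^2 + 6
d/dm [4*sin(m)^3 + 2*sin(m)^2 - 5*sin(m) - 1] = (12*sin(m)^2 + 4*sin(m) - 5)*cos(m)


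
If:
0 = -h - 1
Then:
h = -1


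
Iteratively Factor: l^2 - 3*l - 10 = (l - 5)*(l + 2)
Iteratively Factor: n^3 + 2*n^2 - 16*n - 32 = (n + 4)*(n^2 - 2*n - 8) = (n + 2)*(n + 4)*(n - 4)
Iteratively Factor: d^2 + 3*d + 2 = (d + 1)*(d + 2)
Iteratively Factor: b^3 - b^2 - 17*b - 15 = (b + 3)*(b^2 - 4*b - 5) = (b - 5)*(b + 3)*(b + 1)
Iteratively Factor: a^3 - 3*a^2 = (a)*(a^2 - 3*a) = a^2*(a - 3)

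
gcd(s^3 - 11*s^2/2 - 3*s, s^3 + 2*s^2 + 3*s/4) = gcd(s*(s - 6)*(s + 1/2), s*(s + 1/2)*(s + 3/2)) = s^2 + s/2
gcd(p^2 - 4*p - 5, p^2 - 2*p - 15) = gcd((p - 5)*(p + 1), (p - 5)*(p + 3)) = p - 5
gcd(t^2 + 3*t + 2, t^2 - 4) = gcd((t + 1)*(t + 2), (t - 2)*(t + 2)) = t + 2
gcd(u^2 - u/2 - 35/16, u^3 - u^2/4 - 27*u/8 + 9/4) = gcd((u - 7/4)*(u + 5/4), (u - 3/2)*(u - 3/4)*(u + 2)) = 1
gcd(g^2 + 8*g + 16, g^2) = 1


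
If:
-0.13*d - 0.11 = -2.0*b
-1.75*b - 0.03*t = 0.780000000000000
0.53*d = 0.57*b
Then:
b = 0.06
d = 0.06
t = -29.45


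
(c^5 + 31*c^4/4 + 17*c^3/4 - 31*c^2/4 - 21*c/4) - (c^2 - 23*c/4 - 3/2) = c^5 + 31*c^4/4 + 17*c^3/4 - 35*c^2/4 + c/2 + 3/2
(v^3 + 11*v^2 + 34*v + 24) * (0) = 0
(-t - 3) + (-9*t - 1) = -10*t - 4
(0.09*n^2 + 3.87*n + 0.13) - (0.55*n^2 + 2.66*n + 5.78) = -0.46*n^2 + 1.21*n - 5.65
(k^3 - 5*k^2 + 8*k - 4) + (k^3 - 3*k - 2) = 2*k^3 - 5*k^2 + 5*k - 6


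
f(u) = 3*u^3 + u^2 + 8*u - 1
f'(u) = 9*u^2 + 2*u + 8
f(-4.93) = -375.60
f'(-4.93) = 216.88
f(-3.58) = -154.47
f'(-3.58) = 116.19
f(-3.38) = -132.46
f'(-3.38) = 104.06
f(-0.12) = -1.95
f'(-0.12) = 7.89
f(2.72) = 88.53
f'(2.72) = 80.03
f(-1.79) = -29.32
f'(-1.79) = 33.26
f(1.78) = 33.33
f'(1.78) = 40.08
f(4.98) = 434.16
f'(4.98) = 241.16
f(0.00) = -1.00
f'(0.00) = 8.00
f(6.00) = 731.00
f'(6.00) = 344.00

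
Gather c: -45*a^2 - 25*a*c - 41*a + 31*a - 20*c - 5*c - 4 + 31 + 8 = -45*a^2 - 10*a + c*(-25*a - 25) + 35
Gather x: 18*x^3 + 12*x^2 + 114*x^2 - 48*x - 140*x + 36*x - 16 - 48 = 18*x^3 + 126*x^2 - 152*x - 64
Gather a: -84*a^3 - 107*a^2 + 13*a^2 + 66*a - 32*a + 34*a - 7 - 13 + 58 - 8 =-84*a^3 - 94*a^2 + 68*a + 30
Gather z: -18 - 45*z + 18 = -45*z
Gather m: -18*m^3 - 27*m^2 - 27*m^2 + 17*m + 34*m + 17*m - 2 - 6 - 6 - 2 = -18*m^3 - 54*m^2 + 68*m - 16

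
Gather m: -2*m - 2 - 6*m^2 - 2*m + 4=-6*m^2 - 4*m + 2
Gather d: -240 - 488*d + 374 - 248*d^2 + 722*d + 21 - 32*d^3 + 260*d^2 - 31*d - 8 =-32*d^3 + 12*d^2 + 203*d + 147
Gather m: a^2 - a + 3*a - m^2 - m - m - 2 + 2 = a^2 + 2*a - m^2 - 2*m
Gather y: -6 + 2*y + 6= 2*y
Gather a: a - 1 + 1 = a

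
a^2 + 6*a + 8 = (a + 2)*(a + 4)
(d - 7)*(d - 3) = d^2 - 10*d + 21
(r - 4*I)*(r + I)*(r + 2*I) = r^3 - I*r^2 + 10*r + 8*I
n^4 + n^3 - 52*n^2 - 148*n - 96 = (n - 8)*(n + 1)*(n + 2)*(n + 6)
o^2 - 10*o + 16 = (o - 8)*(o - 2)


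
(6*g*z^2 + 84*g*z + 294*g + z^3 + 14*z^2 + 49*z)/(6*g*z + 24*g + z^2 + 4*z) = (z^2 + 14*z + 49)/(z + 4)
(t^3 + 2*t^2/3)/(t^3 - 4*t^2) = (t + 2/3)/(t - 4)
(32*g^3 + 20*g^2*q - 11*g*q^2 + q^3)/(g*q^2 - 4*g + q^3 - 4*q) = (32*g^2 - 12*g*q + q^2)/(q^2 - 4)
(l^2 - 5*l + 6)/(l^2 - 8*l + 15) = (l - 2)/(l - 5)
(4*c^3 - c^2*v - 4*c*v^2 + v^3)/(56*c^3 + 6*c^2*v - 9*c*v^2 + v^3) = (-c^2 + v^2)/(-14*c^2 - 5*c*v + v^2)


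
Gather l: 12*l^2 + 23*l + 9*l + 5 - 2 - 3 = 12*l^2 + 32*l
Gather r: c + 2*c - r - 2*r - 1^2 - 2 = 3*c - 3*r - 3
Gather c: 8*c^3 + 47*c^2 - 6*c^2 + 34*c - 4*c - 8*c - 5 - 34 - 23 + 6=8*c^3 + 41*c^2 + 22*c - 56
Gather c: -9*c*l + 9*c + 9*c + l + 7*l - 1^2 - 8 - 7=c*(18 - 9*l) + 8*l - 16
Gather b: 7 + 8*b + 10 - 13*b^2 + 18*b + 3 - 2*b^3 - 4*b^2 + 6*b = -2*b^3 - 17*b^2 + 32*b + 20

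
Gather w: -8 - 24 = -32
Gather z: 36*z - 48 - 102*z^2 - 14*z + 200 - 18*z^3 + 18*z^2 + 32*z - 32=-18*z^3 - 84*z^2 + 54*z + 120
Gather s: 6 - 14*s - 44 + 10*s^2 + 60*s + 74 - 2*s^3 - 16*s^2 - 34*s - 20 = -2*s^3 - 6*s^2 + 12*s + 16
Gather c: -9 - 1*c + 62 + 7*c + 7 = 6*c + 60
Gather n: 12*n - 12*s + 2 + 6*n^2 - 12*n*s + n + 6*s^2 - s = 6*n^2 + n*(13 - 12*s) + 6*s^2 - 13*s + 2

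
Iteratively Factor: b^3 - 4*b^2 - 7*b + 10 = (b - 1)*(b^2 - 3*b - 10) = (b - 5)*(b - 1)*(b + 2)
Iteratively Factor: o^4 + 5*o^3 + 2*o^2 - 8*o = (o - 1)*(o^3 + 6*o^2 + 8*o) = (o - 1)*(o + 4)*(o^2 + 2*o) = o*(o - 1)*(o + 4)*(o + 2)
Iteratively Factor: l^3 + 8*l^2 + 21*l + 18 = (l + 3)*(l^2 + 5*l + 6) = (l + 3)^2*(l + 2)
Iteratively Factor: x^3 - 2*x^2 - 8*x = (x - 4)*(x^2 + 2*x) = x*(x - 4)*(x + 2)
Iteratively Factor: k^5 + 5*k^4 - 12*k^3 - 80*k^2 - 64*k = (k + 1)*(k^4 + 4*k^3 - 16*k^2 - 64*k) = (k - 4)*(k + 1)*(k^3 + 8*k^2 + 16*k) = (k - 4)*(k + 1)*(k + 4)*(k^2 + 4*k) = k*(k - 4)*(k + 1)*(k + 4)*(k + 4)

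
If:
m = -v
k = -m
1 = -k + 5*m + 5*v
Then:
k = -1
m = 1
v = -1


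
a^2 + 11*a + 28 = (a + 4)*(a + 7)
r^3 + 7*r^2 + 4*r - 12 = (r - 1)*(r + 2)*(r + 6)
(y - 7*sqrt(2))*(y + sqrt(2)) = y^2 - 6*sqrt(2)*y - 14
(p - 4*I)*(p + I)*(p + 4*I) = p^3 + I*p^2 + 16*p + 16*I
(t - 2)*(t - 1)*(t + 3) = t^3 - 7*t + 6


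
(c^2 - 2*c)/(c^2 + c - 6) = c/(c + 3)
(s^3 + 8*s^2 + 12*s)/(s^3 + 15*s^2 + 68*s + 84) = s/(s + 7)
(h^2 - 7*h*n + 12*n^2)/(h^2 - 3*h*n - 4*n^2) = (h - 3*n)/(h + n)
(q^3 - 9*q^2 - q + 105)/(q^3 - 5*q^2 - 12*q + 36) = (q^2 - 12*q + 35)/(q^2 - 8*q + 12)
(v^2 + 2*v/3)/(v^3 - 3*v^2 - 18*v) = (v + 2/3)/(v^2 - 3*v - 18)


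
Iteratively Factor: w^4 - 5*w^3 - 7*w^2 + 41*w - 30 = (w - 5)*(w^3 - 7*w + 6) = (w - 5)*(w + 3)*(w^2 - 3*w + 2) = (w - 5)*(w - 2)*(w + 3)*(w - 1)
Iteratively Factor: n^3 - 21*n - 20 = (n + 1)*(n^2 - n - 20) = (n + 1)*(n + 4)*(n - 5)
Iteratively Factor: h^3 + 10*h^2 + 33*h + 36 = (h + 3)*(h^2 + 7*h + 12) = (h + 3)^2*(h + 4)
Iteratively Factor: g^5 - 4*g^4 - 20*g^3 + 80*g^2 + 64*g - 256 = (g - 4)*(g^4 - 20*g^2 + 64) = (g - 4)^2*(g^3 + 4*g^2 - 4*g - 16) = (g - 4)^2*(g - 2)*(g^2 + 6*g + 8) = (g - 4)^2*(g - 2)*(g + 4)*(g + 2)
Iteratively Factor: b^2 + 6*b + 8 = (b + 4)*(b + 2)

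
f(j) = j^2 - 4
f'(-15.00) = -30.00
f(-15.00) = 221.00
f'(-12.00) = -24.00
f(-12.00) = 140.00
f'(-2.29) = -4.58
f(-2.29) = 1.24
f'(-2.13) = -4.26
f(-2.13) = 0.54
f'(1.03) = 2.06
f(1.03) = -2.94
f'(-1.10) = -2.20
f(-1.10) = -2.79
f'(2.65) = 5.30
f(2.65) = 3.02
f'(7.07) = 14.14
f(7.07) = 45.98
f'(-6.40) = -12.80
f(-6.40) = 36.96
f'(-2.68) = -5.36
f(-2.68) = 3.18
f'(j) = 2*j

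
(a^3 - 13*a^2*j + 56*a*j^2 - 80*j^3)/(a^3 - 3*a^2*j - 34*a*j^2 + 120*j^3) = (a - 4*j)/(a + 6*j)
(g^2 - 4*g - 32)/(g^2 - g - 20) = (g - 8)/(g - 5)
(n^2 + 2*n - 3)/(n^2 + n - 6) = (n - 1)/(n - 2)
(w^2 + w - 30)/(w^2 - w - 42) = (w - 5)/(w - 7)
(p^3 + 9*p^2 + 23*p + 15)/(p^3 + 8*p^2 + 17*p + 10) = (p + 3)/(p + 2)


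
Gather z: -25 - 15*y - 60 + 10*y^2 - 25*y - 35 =10*y^2 - 40*y - 120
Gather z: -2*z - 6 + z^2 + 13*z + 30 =z^2 + 11*z + 24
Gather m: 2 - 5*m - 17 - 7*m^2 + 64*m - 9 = -7*m^2 + 59*m - 24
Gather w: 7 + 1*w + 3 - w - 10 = 0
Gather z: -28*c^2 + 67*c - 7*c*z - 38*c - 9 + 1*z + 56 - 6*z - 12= -28*c^2 + 29*c + z*(-7*c - 5) + 35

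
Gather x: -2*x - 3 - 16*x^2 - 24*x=-16*x^2 - 26*x - 3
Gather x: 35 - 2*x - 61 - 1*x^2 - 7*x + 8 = -x^2 - 9*x - 18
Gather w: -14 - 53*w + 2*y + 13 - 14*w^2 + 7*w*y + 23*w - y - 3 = -14*w^2 + w*(7*y - 30) + y - 4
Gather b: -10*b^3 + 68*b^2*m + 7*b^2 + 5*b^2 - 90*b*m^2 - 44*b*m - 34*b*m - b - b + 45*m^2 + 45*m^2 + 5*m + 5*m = -10*b^3 + b^2*(68*m + 12) + b*(-90*m^2 - 78*m - 2) + 90*m^2 + 10*m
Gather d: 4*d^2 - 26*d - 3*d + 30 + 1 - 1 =4*d^2 - 29*d + 30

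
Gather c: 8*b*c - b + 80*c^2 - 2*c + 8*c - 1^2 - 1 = -b + 80*c^2 + c*(8*b + 6) - 2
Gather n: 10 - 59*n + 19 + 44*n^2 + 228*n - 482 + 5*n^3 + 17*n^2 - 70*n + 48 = 5*n^3 + 61*n^2 + 99*n - 405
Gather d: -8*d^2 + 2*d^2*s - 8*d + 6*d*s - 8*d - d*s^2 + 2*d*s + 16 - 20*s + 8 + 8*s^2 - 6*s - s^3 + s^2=d^2*(2*s - 8) + d*(-s^2 + 8*s - 16) - s^3 + 9*s^2 - 26*s + 24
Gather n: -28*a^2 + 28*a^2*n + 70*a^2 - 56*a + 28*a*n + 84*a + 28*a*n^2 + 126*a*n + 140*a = 42*a^2 + 28*a*n^2 + 168*a + n*(28*a^2 + 154*a)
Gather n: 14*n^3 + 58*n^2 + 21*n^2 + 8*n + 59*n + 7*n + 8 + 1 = 14*n^3 + 79*n^2 + 74*n + 9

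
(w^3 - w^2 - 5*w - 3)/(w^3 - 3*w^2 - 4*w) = (w^2 - 2*w - 3)/(w*(w - 4))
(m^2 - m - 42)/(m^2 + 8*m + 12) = (m - 7)/(m + 2)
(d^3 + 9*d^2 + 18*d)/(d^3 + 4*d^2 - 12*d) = (d + 3)/(d - 2)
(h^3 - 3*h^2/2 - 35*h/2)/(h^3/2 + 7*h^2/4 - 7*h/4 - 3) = 2*h*(2*h^2 - 3*h - 35)/(2*h^3 + 7*h^2 - 7*h - 12)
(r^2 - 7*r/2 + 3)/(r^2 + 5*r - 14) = (r - 3/2)/(r + 7)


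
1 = 1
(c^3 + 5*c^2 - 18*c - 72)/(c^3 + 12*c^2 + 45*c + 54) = (c - 4)/(c + 3)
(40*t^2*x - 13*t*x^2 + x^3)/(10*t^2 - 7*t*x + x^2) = x*(-8*t + x)/(-2*t + x)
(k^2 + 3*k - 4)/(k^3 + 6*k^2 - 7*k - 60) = (k - 1)/(k^2 + 2*k - 15)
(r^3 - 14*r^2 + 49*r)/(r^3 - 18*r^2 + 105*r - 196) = r/(r - 4)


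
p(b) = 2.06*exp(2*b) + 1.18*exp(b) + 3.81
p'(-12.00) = 0.00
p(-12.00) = 3.81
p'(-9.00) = 0.00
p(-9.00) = 3.81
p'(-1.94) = 0.25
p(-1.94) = 4.02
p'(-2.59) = 0.11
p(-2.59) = 3.91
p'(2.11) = 290.03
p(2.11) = 153.69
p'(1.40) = 72.54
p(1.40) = 42.47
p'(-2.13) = 0.20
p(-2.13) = 3.98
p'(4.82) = 63459.73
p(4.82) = 31806.82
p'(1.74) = 140.46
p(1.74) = 77.40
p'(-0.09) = 4.52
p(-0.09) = 6.61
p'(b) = 4.12*exp(2*b) + 1.18*exp(b)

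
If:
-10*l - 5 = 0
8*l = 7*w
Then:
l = -1/2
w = -4/7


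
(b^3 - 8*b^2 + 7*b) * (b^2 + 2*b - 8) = b^5 - 6*b^4 - 17*b^3 + 78*b^2 - 56*b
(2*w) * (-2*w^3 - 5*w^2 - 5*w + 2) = -4*w^4 - 10*w^3 - 10*w^2 + 4*w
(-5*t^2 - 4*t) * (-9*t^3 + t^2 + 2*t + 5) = 45*t^5 + 31*t^4 - 14*t^3 - 33*t^2 - 20*t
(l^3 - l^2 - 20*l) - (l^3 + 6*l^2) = -7*l^2 - 20*l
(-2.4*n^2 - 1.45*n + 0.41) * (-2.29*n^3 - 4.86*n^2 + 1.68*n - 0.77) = 5.496*n^5 + 14.9845*n^4 + 2.0761*n^3 - 2.5806*n^2 + 1.8053*n - 0.3157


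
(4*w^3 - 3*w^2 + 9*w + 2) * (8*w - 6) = 32*w^4 - 48*w^3 + 90*w^2 - 38*w - 12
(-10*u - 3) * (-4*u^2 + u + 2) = 40*u^3 + 2*u^2 - 23*u - 6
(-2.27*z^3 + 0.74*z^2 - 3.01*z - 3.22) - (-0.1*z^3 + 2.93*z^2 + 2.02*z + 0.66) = -2.17*z^3 - 2.19*z^2 - 5.03*z - 3.88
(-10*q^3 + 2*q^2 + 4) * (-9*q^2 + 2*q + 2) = 90*q^5 - 38*q^4 - 16*q^3 - 32*q^2 + 8*q + 8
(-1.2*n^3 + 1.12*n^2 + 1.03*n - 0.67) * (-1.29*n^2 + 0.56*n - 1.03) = 1.548*n^5 - 2.1168*n^4 + 0.5345*n^3 + 0.2875*n^2 - 1.4361*n + 0.6901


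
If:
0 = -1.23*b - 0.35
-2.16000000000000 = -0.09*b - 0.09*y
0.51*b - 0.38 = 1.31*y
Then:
No Solution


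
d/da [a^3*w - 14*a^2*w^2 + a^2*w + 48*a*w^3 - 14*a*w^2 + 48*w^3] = w*(3*a^2 - 28*a*w + 2*a + 48*w^2 - 14*w)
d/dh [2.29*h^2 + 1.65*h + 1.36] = 4.58*h + 1.65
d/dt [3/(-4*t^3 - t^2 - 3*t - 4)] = 3*(12*t^2 + 2*t + 3)/(4*t^3 + t^2 + 3*t + 4)^2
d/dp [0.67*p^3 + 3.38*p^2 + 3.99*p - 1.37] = 2.01*p^2 + 6.76*p + 3.99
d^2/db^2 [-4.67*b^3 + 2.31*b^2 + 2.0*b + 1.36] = 4.62 - 28.02*b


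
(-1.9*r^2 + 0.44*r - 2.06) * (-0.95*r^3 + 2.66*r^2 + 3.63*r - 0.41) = 1.805*r^5 - 5.472*r^4 - 3.7696*r^3 - 3.1034*r^2 - 7.6582*r + 0.8446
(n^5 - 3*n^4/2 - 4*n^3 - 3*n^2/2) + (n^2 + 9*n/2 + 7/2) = n^5 - 3*n^4/2 - 4*n^3 - n^2/2 + 9*n/2 + 7/2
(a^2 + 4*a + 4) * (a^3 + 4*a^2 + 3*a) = a^5 + 8*a^4 + 23*a^3 + 28*a^2 + 12*a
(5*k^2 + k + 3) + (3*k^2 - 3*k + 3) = 8*k^2 - 2*k + 6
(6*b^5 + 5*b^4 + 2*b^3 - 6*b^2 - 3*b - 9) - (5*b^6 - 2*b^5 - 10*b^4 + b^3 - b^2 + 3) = -5*b^6 + 8*b^5 + 15*b^4 + b^3 - 5*b^2 - 3*b - 12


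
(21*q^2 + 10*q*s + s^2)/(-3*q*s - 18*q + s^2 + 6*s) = (-21*q^2 - 10*q*s - s^2)/(3*q*s + 18*q - s^2 - 6*s)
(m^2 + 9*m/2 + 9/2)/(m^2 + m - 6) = (m + 3/2)/(m - 2)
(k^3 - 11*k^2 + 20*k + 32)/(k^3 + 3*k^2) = (k^3 - 11*k^2 + 20*k + 32)/(k^2*(k + 3))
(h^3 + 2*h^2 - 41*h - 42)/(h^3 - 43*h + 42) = (h + 1)/(h - 1)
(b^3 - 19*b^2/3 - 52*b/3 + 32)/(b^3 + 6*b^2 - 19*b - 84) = (3*b^2 - 28*b + 32)/(3*(b^2 + 3*b - 28))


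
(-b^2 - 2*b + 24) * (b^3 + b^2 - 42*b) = -b^5 - 3*b^4 + 64*b^3 + 108*b^2 - 1008*b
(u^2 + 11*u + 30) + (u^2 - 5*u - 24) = 2*u^2 + 6*u + 6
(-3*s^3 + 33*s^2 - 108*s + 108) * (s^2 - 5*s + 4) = -3*s^5 + 48*s^4 - 285*s^3 + 780*s^2 - 972*s + 432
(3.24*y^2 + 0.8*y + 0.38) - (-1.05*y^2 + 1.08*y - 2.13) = 4.29*y^2 - 0.28*y + 2.51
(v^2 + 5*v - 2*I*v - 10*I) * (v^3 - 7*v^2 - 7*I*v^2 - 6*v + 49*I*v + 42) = v^5 - 2*v^4 - 9*I*v^4 - 55*v^3 + 18*I*v^3 + 40*v^2 + 327*I*v^2 + 700*v - 24*I*v - 420*I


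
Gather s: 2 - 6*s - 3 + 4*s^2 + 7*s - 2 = 4*s^2 + s - 3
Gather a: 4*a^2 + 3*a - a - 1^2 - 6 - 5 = 4*a^2 + 2*a - 12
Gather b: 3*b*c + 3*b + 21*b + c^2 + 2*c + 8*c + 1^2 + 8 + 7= b*(3*c + 24) + c^2 + 10*c + 16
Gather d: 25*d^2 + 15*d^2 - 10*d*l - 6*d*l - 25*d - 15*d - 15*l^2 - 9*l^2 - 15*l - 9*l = 40*d^2 + d*(-16*l - 40) - 24*l^2 - 24*l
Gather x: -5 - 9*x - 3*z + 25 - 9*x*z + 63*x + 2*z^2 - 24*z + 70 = x*(54 - 9*z) + 2*z^2 - 27*z + 90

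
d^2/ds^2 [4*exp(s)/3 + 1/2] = 4*exp(s)/3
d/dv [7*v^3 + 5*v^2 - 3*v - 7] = 21*v^2 + 10*v - 3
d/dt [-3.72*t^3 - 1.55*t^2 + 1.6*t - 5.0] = -11.16*t^2 - 3.1*t + 1.6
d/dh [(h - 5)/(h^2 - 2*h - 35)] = (h^2 - 2*h - 2*(h - 5)*(h - 1) - 35)/(-h^2 + 2*h + 35)^2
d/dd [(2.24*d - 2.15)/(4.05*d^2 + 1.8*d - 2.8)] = (-9.072*d^2 + 17.415*d - 2.402)/(16.4025*d^4 + 14.58*d^3 - 19.44*d^2 - 10.08*d + 7.84)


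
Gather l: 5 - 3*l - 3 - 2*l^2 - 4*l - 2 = -2*l^2 - 7*l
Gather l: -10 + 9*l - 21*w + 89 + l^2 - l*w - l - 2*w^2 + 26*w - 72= l^2 + l*(8 - w) - 2*w^2 + 5*w + 7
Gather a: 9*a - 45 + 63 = 9*a + 18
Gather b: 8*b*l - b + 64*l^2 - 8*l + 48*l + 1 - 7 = b*(8*l - 1) + 64*l^2 + 40*l - 6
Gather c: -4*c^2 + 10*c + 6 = -4*c^2 + 10*c + 6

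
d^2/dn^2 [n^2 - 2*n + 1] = 2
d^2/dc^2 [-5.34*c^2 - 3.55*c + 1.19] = -10.6800000000000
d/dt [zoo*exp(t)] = zoo*exp(t)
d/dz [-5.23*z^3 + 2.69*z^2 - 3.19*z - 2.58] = -15.69*z^2 + 5.38*z - 3.19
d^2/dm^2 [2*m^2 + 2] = 4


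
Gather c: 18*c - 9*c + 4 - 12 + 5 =9*c - 3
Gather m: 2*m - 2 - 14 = 2*m - 16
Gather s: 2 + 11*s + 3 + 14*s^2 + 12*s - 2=14*s^2 + 23*s + 3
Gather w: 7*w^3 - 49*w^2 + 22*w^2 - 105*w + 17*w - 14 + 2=7*w^3 - 27*w^2 - 88*w - 12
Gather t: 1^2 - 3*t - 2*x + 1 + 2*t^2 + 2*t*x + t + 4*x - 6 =2*t^2 + t*(2*x - 2) + 2*x - 4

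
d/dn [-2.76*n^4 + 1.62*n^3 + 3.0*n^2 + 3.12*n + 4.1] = -11.04*n^3 + 4.86*n^2 + 6.0*n + 3.12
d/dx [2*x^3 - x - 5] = 6*x^2 - 1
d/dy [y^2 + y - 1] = 2*y + 1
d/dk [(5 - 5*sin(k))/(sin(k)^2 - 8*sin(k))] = 5*(cos(k) - 2/tan(k) + 8*cos(k)/sin(k)^2)/(sin(k) - 8)^2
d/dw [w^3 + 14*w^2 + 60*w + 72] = 3*w^2 + 28*w + 60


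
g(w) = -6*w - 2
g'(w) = -6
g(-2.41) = 12.46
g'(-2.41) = -6.00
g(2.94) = -19.64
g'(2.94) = -6.00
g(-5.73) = 32.38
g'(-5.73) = -6.00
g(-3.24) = 17.44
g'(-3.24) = -6.00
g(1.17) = -9.02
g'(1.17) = -6.00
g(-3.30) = 17.80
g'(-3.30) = -6.00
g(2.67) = -18.02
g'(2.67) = -6.00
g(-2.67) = 14.02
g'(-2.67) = -6.00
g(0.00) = -2.00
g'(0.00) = -6.00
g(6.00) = -38.00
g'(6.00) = -6.00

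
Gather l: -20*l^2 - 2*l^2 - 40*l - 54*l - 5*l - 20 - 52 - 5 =-22*l^2 - 99*l - 77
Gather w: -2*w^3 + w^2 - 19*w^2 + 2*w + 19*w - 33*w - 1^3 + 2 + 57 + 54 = -2*w^3 - 18*w^2 - 12*w + 112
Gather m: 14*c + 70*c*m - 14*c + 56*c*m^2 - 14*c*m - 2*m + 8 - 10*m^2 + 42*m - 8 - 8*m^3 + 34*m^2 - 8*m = -8*m^3 + m^2*(56*c + 24) + m*(56*c + 32)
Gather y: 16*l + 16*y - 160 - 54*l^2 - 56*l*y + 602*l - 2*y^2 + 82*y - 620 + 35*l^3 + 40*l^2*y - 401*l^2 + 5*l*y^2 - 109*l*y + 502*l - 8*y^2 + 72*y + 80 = 35*l^3 - 455*l^2 + 1120*l + y^2*(5*l - 10) + y*(40*l^2 - 165*l + 170) - 700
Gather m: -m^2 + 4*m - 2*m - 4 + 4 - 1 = -m^2 + 2*m - 1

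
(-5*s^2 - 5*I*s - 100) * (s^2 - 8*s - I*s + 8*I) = -5*s^4 + 40*s^3 - 105*s^2 + 840*s + 100*I*s - 800*I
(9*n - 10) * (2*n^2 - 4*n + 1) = 18*n^3 - 56*n^2 + 49*n - 10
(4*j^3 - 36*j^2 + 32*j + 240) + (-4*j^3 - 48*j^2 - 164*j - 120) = -84*j^2 - 132*j + 120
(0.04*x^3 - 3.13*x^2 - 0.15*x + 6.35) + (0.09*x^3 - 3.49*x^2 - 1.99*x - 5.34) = 0.13*x^3 - 6.62*x^2 - 2.14*x + 1.01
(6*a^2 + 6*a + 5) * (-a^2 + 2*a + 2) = -6*a^4 + 6*a^3 + 19*a^2 + 22*a + 10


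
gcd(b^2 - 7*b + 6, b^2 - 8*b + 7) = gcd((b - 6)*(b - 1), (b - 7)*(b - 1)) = b - 1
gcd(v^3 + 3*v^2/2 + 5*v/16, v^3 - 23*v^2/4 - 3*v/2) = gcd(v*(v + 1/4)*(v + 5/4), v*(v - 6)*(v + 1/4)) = v^2 + v/4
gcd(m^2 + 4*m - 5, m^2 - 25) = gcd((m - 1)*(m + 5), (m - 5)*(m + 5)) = m + 5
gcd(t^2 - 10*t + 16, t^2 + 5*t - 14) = t - 2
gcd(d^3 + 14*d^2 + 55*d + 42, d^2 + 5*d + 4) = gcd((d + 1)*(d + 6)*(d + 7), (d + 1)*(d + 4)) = d + 1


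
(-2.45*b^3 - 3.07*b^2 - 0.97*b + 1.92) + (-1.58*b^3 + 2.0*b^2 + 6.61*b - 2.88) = -4.03*b^3 - 1.07*b^2 + 5.64*b - 0.96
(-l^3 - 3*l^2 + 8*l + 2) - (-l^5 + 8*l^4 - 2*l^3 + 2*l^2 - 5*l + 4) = l^5 - 8*l^4 + l^3 - 5*l^2 + 13*l - 2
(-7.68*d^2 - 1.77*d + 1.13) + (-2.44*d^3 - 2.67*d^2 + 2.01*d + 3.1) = -2.44*d^3 - 10.35*d^2 + 0.24*d + 4.23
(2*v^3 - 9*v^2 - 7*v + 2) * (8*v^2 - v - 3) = 16*v^5 - 74*v^4 - 53*v^3 + 50*v^2 + 19*v - 6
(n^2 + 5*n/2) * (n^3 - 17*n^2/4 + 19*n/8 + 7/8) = n^5 - 7*n^4/4 - 33*n^3/4 + 109*n^2/16 + 35*n/16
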